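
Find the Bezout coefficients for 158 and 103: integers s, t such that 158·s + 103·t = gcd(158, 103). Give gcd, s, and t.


Euclidean algorithm on (158, 103) — divide until remainder is 0:
  158 = 1 · 103 + 55
  103 = 1 · 55 + 48
  55 = 1 · 48 + 7
  48 = 6 · 7 + 6
  7 = 1 · 6 + 1
  6 = 6 · 1 + 0
gcd(158, 103) = 1.
Track Bezout coefficients alongside the remainders: start with r₀ = 158 = a·1 + b·0 (s = 1, t = 0) and r₁ = 103 = a·0 + b·1 (s = 0, t = 1); each new remainder r_{k+1} = r_{k-1} − q_k·r_k inherits s_{k+1} = s_{k-1} − q_k·s_k, t_{k+1} = t_{k-1} − q_k·t_k, so r_k = a·s_k + b·t_k at every step:
  q = 1: r = 55, s = 1 − 1·0 = 1, t = 0 − 1·1 = -1  (check: 158·1 + 103·(-1) = 55)
  q = 1: r = 48, s = 0 − 1·1 = -1, t = 1 − 1·(-1) = 2  (check: 158·(-1) + 103·2 = 48)
  q = 1: r = 7, s = 1 − 1·(-1) = 2, t = -1 − 1·2 = -3  (check: 158·2 + 103·(-3) = 7)
  q = 6: r = 6, s = -1 − 6·2 = -13, t = 2 − 6·(-3) = 20  (check: 158·(-13) + 103·20 = 6)
  q = 1: r = 1, s = 2 − 1·(-13) = 15, t = -3 − 1·20 = -23  (check: 158·15 + 103·(-23) = 1)
The row with r = 1 (the gcd) gives the Bezout coefficients s = 15, t = -23.
Result: 158 · (15) + 103 · (-23) = 1.

gcd(158, 103) = 1; s = 15, t = -23 (check: 158·15 + 103·(-23) = 1).


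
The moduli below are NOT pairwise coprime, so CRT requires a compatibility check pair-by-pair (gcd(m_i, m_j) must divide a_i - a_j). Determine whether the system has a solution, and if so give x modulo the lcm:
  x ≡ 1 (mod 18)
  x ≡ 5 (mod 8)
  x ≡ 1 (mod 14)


Moduli 18, 8, 14 are not pairwise coprime, so CRT works modulo lcm(m_i) when all pairwise compatibility conditions hold.
Pairwise compatibility: gcd(m_i, m_j) must divide a_i - a_j for every pair.
Merge one congruence at a time:
  Start: x ≡ 1 (mod 18).
  Combine with x ≡ 5 (mod 8): gcd(18, 8) = 2; 5 - 1 = 4, which IS divisible by 2, so compatible.
    Write x = 1 + 18·t and substitute into x ≡ 5 (mod 8): 18·t ≡ 5 − 1 = 4 (mod 8).
    Divide the congruence (and modulus) by g = 2: 9·t ≡ 2 (mod 4).
    Reduce coefficients mod 4: 1·t ≡ 2 (mod 4).
    So t ≡ 2 (mod 4).
    Then x = 1 + 18·2 = 37, valid modulo lcm(18, 8) = 72: x ≡ 37 (mod 72).
  Combine with x ≡ 1 (mod 14): gcd(72, 14) = 2; 1 - 37 = -36, which IS divisible by 2, so compatible.
    Write x = 37 + 72·t and substitute into x ≡ 1 (mod 14): 72·t ≡ 1 − 37 = -36 (mod 14).
    Divide the congruence (and modulus) by g = 2: 36·t ≡ -18 (mod 7).
    Reduce coefficients mod 7: 1·t ≡ 3 (mod 7).
    So t ≡ 3 (mod 7).
    Then x = 37 + 72·3 = 253, valid modulo lcm(72, 14) = 504: x ≡ 253 (mod 504).
Verify: 253 mod 18 = 1, 253 mod 8 = 5, 253 mod 14 = 1.

x ≡ 253 (mod 504).


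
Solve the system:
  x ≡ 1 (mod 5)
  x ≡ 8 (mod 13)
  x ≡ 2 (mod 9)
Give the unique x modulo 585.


Moduli 5, 13, 9 are pairwise coprime; by CRT there is a unique solution modulo M = 5 · 13 · 9 = 585.
Solve pairwise, accumulating the modulus:
  Start with x ≡ 1 (mod 5).
  Combine with x ≡ 8 (mod 13): since gcd(5, 13) = 1, we get a unique residue mod 65.
    Write x = 1 + 5·t and substitute into x ≡ 8 (mod 13): 5·t ≡ 8 − 1 = 7 (mod 13).
    The inverse of 5 mod 13 is 8 (since 5·8 = 40 = 3·13 + 1), so t ≡ 8·7 = 56 ≡ 4 (mod 13).
    Then x = 1 + 5·4 = 21, valid modulo lcm(5, 13) = 65: x ≡ 21 (mod 65).
  Combine with x ≡ 2 (mod 9): since gcd(65, 9) = 1, we get a unique residue mod 585.
    Write x = 21 + 65·t and substitute into x ≡ 2 (mod 9): 65·t ≡ 2 − 21 = -19 (mod 9).
    Reduce coefficients mod 9: 2·t ≡ 8 (mod 9).
    The inverse of 2 mod 9 is 5 (since 2·5 = 10 = 1·9 + 1), so t ≡ 5·8 = 40 ≡ 4 (mod 9).
    Then x = 21 + 65·4 = 281, valid modulo lcm(65, 9) = 585: x ≡ 281 (mod 585).
Verify: 281 mod 5 = 1 ✓, 281 mod 13 = 8 ✓, 281 mod 9 = 2 ✓.

x ≡ 281 (mod 585).


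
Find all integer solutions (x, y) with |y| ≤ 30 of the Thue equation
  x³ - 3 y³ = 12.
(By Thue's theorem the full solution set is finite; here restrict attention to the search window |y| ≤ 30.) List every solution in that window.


The equation is x³ - 3y³ = 12. For fixed y, x³ = 3·y³ + 12, so a solution requires the RHS to be a perfect cube.
Strategy: iterate y from -30 to 30, compute RHS = 3·y³ + 12, and check whether it is a (positive or negative) perfect cube.
Check small values of y:
  y = 0: RHS = 12 is not a perfect cube.
  y = 1: RHS = 15 is not a perfect cube.
  y = -1: RHS = 9 is not a perfect cube.
  y = 2: RHS = 36 is not a perfect cube.
  y = -2: RHS = -12 is not a perfect cube.
  y = 3: RHS = 93 is not a perfect cube.
  y = -3: RHS = -69 is not a perfect cube.
Continuing the search up to |y| = 30 finds no solutions either.
No (x, y) in the scanned range satisfies the equation.

No integer solutions with |y| ≤ 30.


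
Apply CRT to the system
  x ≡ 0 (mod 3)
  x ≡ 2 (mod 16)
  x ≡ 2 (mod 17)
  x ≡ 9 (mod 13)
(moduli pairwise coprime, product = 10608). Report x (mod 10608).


Product of moduli M = 3 · 16 · 17 · 13 = 10608.
Merge one congruence at a time:
  Start: x ≡ 0 (mod 3).
  Combine with x ≡ 2 (mod 16); new modulus lcm = 48.
    Write x = 0 + 3·t and substitute into x ≡ 2 (mod 16): 3·t ≡ 2 − 0 = 2 (mod 16).
    The inverse of 3 mod 16 is 11 (since 3·11 = 33 = 2·16 + 1), so t ≡ 11·2 = 22 ≡ 6 (mod 16).
    Then x = 0 + 3·6 = 18, valid modulo lcm(3, 16) = 48: x ≡ 18 (mod 48).
  Combine with x ≡ 2 (mod 17); new modulus lcm = 816.
    Write x = 18 + 48·t and substitute into x ≡ 2 (mod 17): 48·t ≡ 2 − 18 = -16 (mod 17).
    Reduce coefficients mod 17: 14·t ≡ 1 (mod 17).
    The inverse of 14 mod 17 is 11 (since 14·11 = 154 = 9·17 + 1), so t ≡ 11·1 = 11 ≡ 11 (mod 17).
    Then x = 18 + 48·11 = 546, valid modulo lcm(48, 17) = 816: x ≡ 546 (mod 816).
  Combine with x ≡ 9 (mod 13); new modulus lcm = 10608.
    Write x = 546 + 816·t and substitute into x ≡ 9 (mod 13): 816·t ≡ 9 − 546 = -537 (mod 13).
    Reduce coefficients mod 13: 10·t ≡ 9 (mod 13).
    The inverse of 10 mod 13 is 4 (since 10·4 = 40 = 3·13 + 1), so t ≡ 4·9 = 36 ≡ 10 (mod 13).
    Then x = 546 + 816·10 = 8706, valid modulo lcm(816, 13) = 10608: x ≡ 8706 (mod 10608).
Verify against each original: 8706 mod 3 = 0, 8706 mod 16 = 2, 8706 mod 17 = 2, 8706 mod 13 = 9.

x ≡ 8706 (mod 10608).


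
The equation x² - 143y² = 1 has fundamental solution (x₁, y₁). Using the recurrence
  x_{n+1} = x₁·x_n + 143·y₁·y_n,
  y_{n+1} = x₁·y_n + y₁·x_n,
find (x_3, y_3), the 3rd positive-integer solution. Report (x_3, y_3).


Step 1: Find the fundamental solution (x₁, y₁) of x² - 143y² = 1.
  Expand √143 as a continued fraction. a₀ = ⌊√143⌋ = 11; iterate m_{k+1} = d_k·a_k − m_k, d_{k+1} = (143 − m_{k+1}²)/d_k, a_{k+1} = ⌊(a₀ + m_{k+1})/d_{k+1}⌋ (starting m₀ = 0, d₀ = 1), with convergents p_k = a_k·p_{k-1} + p_{k-2}, q_k = a_k·q_{k-1} + q_{k-2} (p₋₁ = 1, q₋₁ = 0):
  k = 0: a₀ = 11; p₀/q₀ = 11/1; p₀² − 143·q₀² = 121 − 143 = -22.
  k = 1: m = 11, d = 22, a = ⌊(11 + 11)/22⌋ = 1; p/q = (1·11 + 1)/(1·1 + 0) = 12/1; p² − 143·q² = 144 − 143 = 1.
  The first convergent with p² − 143·q² = 1 gives the fundamental solution (x₁, y₁) = (12, 1).
Step 2: Apply the recurrence (x_{n+1}, y_{n+1}) = (x₁x_n + 143y₁y_n, x₁y_n + y₁x_n) repeatedly.
  From (x_1, y_1) = (12, 1): x_2 = 12·12 + 143·1·1 = 287; y_2 = 12·1 + 1·12 = 24.
  From (x_2, y_2) = (287, 24): x_3 = 12·287 + 143·1·24 = 6876; y_3 = 12·24 + 1·287 = 575.
Step 3: Verify x_3² - 143·y_3² = 47279376 - 47279375 = 1 (should be 1). ✓

(x_1, y_1) = (12, 1); (x_3, y_3) = (6876, 575).


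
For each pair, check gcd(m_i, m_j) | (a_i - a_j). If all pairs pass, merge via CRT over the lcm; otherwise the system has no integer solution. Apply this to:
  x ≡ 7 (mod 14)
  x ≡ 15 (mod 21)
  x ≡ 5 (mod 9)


Moduli 14, 21, 9 are not pairwise coprime, so CRT works modulo lcm(m_i) when all pairwise compatibility conditions hold.
Pairwise compatibility: gcd(m_i, m_j) must divide a_i - a_j for every pair.
Merge one congruence at a time:
  Start: x ≡ 7 (mod 14).
  Combine with x ≡ 15 (mod 21): gcd(14, 21) = 7, and 15 - 7 = 8 is NOT divisible by 7.
    ⇒ system is inconsistent (no integer solution).

No solution (the system is inconsistent).


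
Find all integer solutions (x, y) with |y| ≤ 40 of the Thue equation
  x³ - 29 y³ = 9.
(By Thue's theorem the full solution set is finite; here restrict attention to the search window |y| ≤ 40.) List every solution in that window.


The equation is x³ - 29y³ = 9. For fixed y, x³ = 29·y³ + 9, so a solution requires the RHS to be a perfect cube.
Strategy: iterate y from -40 to 40, compute RHS = 29·y³ + 9, and check whether it is a (positive or negative) perfect cube.
Check small values of y:
  y = 0: RHS = 9 is not a perfect cube.
  y = 1: RHS = 38 is not a perfect cube.
  y = -1: RHS = -20 is not a perfect cube.
  y = 2: RHS = 241 is not a perfect cube.
  y = -2: RHS = -223 is not a perfect cube.
  y = 3: RHS = 792 is not a perfect cube.
  y = -3: RHS = -774 is not a perfect cube.
Continuing the search up to |y| = 40 finds no solutions either.
No (x, y) in the scanned range satisfies the equation.

No integer solutions with |y| ≤ 40.


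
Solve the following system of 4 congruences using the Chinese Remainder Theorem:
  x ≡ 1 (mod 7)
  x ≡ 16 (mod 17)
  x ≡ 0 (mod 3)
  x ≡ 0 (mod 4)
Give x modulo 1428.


Product of moduli M = 7 · 17 · 3 · 4 = 1428.
Merge one congruence at a time:
  Start: x ≡ 1 (mod 7).
  Combine with x ≡ 16 (mod 17); new modulus lcm = 119.
    Write x = 1 + 7·t and substitute into x ≡ 16 (mod 17): 7·t ≡ 16 − 1 = 15 (mod 17).
    The inverse of 7 mod 17 is 5 (since 7·5 = 35 = 2·17 + 1), so t ≡ 5·15 = 75 ≡ 7 (mod 17).
    Then x = 1 + 7·7 = 50, valid modulo lcm(7, 17) = 119: x ≡ 50 (mod 119).
  Combine with x ≡ 0 (mod 3); new modulus lcm = 357.
    Write x = 50 + 119·t and substitute into x ≡ 0 (mod 3): 119·t ≡ 0 − 50 = -50 (mod 3).
    Reduce coefficients mod 3: 2·t ≡ 1 (mod 3).
    The inverse of 2 mod 3 is 2 (since 2·2 = 4 = 1·3 + 1), so t ≡ 2·1 = 2 ≡ 2 (mod 3).
    Then x = 50 + 119·2 = 288, valid modulo lcm(119, 3) = 357: x ≡ 288 (mod 357).
  Combine with x ≡ 0 (mod 4); new modulus lcm = 1428.
    Write x = 288 + 357·t and substitute into x ≡ 0 (mod 4): 357·t ≡ 0 − 288 = -288 (mod 4).
    Reduce coefficients mod 4: 1·t ≡ 0 (mod 4).
    So t ≡ 0 (mod 4).
    Then x = 288 + 357·0 = 288, valid modulo lcm(357, 4) = 1428: x ≡ 288 (mod 1428).
Verify against each original: 288 mod 7 = 1, 288 mod 17 = 16, 288 mod 3 = 0, 288 mod 4 = 0.

x ≡ 288 (mod 1428).


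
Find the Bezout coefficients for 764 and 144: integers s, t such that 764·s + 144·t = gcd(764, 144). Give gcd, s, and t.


Euclidean algorithm on (764, 144) — divide until remainder is 0:
  764 = 5 · 144 + 44
  144 = 3 · 44 + 12
  44 = 3 · 12 + 8
  12 = 1 · 8 + 4
  8 = 2 · 4 + 0
gcd(764, 144) = 4.
Track Bezout coefficients alongside the remainders: start with r₀ = 764 = a·1 + b·0 (s = 1, t = 0) and r₁ = 144 = a·0 + b·1 (s = 0, t = 1); each new remainder r_{k+1} = r_{k-1} − q_k·r_k inherits s_{k+1} = s_{k-1} − q_k·s_k, t_{k+1} = t_{k-1} − q_k·t_k, so r_k = a·s_k + b·t_k at every step:
  q = 5: r = 44, s = 1 − 5·0 = 1, t = 0 − 5·1 = -5  (check: 764·1 + 144·(-5) = 44)
  q = 3: r = 12, s = 0 − 3·1 = -3, t = 1 − 3·(-5) = 16  (check: 764·(-3) + 144·16 = 12)
  q = 3: r = 8, s = 1 − 3·(-3) = 10, t = -5 − 3·16 = -53  (check: 764·10 + 144·(-53) = 8)
  q = 1: r = 4, s = -3 − 1·10 = -13, t = 16 − 1·(-53) = 69  (check: 764·(-13) + 144·69 = 4)
The row with r = 4 (the gcd) gives the Bezout coefficients s = -13, t = 69.
Result: 764 · (-13) + 144 · (69) = 4.

gcd(764, 144) = 4; s = -13, t = 69 (check: 764·(-13) + 144·69 = 4).


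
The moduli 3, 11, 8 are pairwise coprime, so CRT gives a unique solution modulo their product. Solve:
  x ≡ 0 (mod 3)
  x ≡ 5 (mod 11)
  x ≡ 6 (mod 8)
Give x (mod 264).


Moduli 3, 11, 8 are pairwise coprime; by CRT there is a unique solution modulo M = 3 · 11 · 8 = 264.
Solve pairwise, accumulating the modulus:
  Start with x ≡ 0 (mod 3).
  Combine with x ≡ 5 (mod 11): since gcd(3, 11) = 1, we get a unique residue mod 33.
    Write x = 0 + 3·t and substitute into x ≡ 5 (mod 11): 3·t ≡ 5 − 0 = 5 (mod 11).
    The inverse of 3 mod 11 is 4 (since 3·4 = 12 = 1·11 + 1), so t ≡ 4·5 = 20 ≡ 9 (mod 11).
    Then x = 0 + 3·9 = 27, valid modulo lcm(3, 11) = 33: x ≡ 27 (mod 33).
  Combine with x ≡ 6 (mod 8): since gcd(33, 8) = 1, we get a unique residue mod 264.
    Write x = 27 + 33·t and substitute into x ≡ 6 (mod 8): 33·t ≡ 6 − 27 = -21 (mod 8).
    Reduce coefficients mod 8: 1·t ≡ 3 (mod 8).
    So t ≡ 3 (mod 8).
    Then x = 27 + 33·3 = 126, valid modulo lcm(33, 8) = 264: x ≡ 126 (mod 264).
Verify: 126 mod 3 = 0 ✓, 126 mod 11 = 5 ✓, 126 mod 8 = 6 ✓.

x ≡ 126 (mod 264).


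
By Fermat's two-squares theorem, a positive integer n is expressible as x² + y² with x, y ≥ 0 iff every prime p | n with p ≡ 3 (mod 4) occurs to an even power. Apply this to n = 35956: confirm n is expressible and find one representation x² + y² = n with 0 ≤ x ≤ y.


Step 1: Factor n = 35956 = 2^2 · 89 · 101.
Step 2: Check the mod-4 condition on each prime factor: 2 = 2 (special); 89 ≡ 1 (mod 4), exponent 1; 101 ≡ 1 (mod 4), exponent 1.
All primes ≡ 3 (mod 4) appear to even exponent (or don't appear), so by the two-squares theorem n IS expressible as a sum of two squares.
Step 3: Build a representation. Group n = k² · m with k = 2 and m = 89 · 101 = 8989 (a product of primes ≡ 1 (mod 4)); a representation of m scales to one of n via (k·x)² + (k·y)² = k²(x² + y²). Each prime p ≡ 1 (mod 4) is itself a sum of two squares; find a² by testing p − a² for a perfect square:
  89: 89 − 1² = 88, 89 − 2² = 85, 89 − 3² = 80, 89 − 4² = 73, 89 − 5² = 64 = 8² ⇒ 89 = 5² + 8².
  101: 101 − 1² = 100 = 10² ⇒ 101 = 1² + 10².
  Combine using the Brahmagupta–Fibonacci identity (a² + b²)(c² + d²) = (ac − bd)² + (ad + bc)² = (ac + bd)² + (ad − bc)²:
  89 · 101 = 8989: from (5² + 8²)(1² + 10²), take (5·1 − 8·10, 5·10 + 8·1) = (5 − 80, 50 + 8) = (-75, 58); dropping signs (only squares matter) gives (75, 58); check 75² + 58² = 5625 + 3364 = 8989 ✓.
  Scale by k = 2: (2·75, 2·58) = (150, 116).
Step 4: Order so x ≤ y and verify: 116² + 150² = 13456 + 22500 = 35956 = n. ✓

n = 35956 = 116² + 150² (one valid representation with x ≤ y).


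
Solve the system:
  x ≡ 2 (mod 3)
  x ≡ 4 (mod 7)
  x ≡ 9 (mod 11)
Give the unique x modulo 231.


Moduli 3, 7, 11 are pairwise coprime; by CRT there is a unique solution modulo M = 3 · 7 · 11 = 231.
Solve pairwise, accumulating the modulus:
  Start with x ≡ 2 (mod 3).
  Combine with x ≡ 4 (mod 7): since gcd(3, 7) = 1, we get a unique residue mod 21.
    Write x = 2 + 3·t and substitute into x ≡ 4 (mod 7): 3·t ≡ 4 − 2 = 2 (mod 7).
    The inverse of 3 mod 7 is 5 (since 3·5 = 15 = 2·7 + 1), so t ≡ 5·2 = 10 ≡ 3 (mod 7).
    Then x = 2 + 3·3 = 11, valid modulo lcm(3, 7) = 21: x ≡ 11 (mod 21).
  Combine with x ≡ 9 (mod 11): since gcd(21, 11) = 1, we get a unique residue mod 231.
    Write x = 11 + 21·t and substitute into x ≡ 9 (mod 11): 21·t ≡ 9 − 11 = -2 (mod 11).
    Reduce coefficients mod 11: 10·t ≡ 9 (mod 11).
    The inverse of 10 mod 11 is 10 (since 10·10 = 100 = 9·11 + 1), so t ≡ 10·9 = 90 ≡ 2 (mod 11).
    Then x = 11 + 21·2 = 53, valid modulo lcm(21, 11) = 231: x ≡ 53 (mod 231).
Verify: 53 mod 3 = 2 ✓, 53 mod 7 = 4 ✓, 53 mod 11 = 9 ✓.

x ≡ 53 (mod 231).


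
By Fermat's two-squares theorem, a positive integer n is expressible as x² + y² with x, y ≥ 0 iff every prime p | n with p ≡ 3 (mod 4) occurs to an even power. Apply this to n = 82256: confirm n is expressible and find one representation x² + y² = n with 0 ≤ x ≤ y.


Step 1: Factor n = 82256 = 2^4 · 53 · 97.
Step 2: Check the mod-4 condition on each prime factor: 2 = 2 (special); 53 ≡ 1 (mod 4), exponent 1; 97 ≡ 1 (mod 4), exponent 1.
All primes ≡ 3 (mod 4) appear to even exponent (or don't appear), so by the two-squares theorem n IS expressible as a sum of two squares.
Step 3: Build a representation. Group n = k² · m with k = 4 and m = 53 · 97 = 5141 (a product of primes ≡ 1 (mod 4)); a representation of m scales to one of n via (k·x)² + (k·y)² = k²(x² + y²). Each prime p ≡ 1 (mod 4) is itself a sum of two squares; find a² by testing p − a² for a perfect square:
  53: 53 − 1² = 52, 53 − 2² = 49 = 7² ⇒ 53 = 2² + 7².
  97: 97 − 1² = 96, 97 − 2² = 93, 97 − 3² = 88, 97 − 4² = 81 = 9² ⇒ 97 = 4² + 9².
  Combine using the Brahmagupta–Fibonacci identity (a² + b²)(c² + d²) = (ac − bd)² + (ad + bc)² = (ac + bd)² + (ad − bc)²:
  53 · 97 = 5141: from (2² + 7²)(4² + 9²), take (2·4 − 7·9, 2·9 + 7·4) = (8 − 63, 18 + 28) = (-55, 46); dropping signs (only squares matter) gives (55, 46); check 55² + 46² = 3025 + 2116 = 5141 ✓.
  Scale by k = 4: (4·55, 4·46) = (220, 184).
Step 4: Order so x ≤ y and verify: 184² + 220² = 33856 + 48400 = 82256 = n. ✓

n = 82256 = 184² + 220² (one valid representation with x ≤ y).


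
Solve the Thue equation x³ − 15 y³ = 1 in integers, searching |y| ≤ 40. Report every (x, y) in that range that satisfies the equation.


The equation is x³ - 15y³ = 1. For fixed y, x³ = 15·y³ + 1, so a solution requires the RHS to be a perfect cube.
Strategy: iterate y from -40 to 40, compute RHS = 15·y³ + 1, and check whether it is a (positive or negative) perfect cube.
Check small values of y:
  y = 0: RHS = 1 = (1)³ ⇒ x = 1 works.
  y = 1: RHS = 16 is not a perfect cube.
  y = -1: RHS = -14 is not a perfect cube.
  y = 2: RHS = 121 is not a perfect cube.
  y = -2: RHS = -119 is not a perfect cube.
  y = 3: RHS = 406 is not a perfect cube.
  y = -3: RHS = -404 is not a perfect cube.
Continuing the search up to |y| = 40 finds no further solutions beyond those listed.
Collected solutions: (1, 0).

Solutions (with |y| ≤ 40): (1, 0).


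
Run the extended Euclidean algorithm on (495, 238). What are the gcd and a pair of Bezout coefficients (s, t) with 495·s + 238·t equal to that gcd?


Euclidean algorithm on (495, 238) — divide until remainder is 0:
  495 = 2 · 238 + 19
  238 = 12 · 19 + 10
  19 = 1 · 10 + 9
  10 = 1 · 9 + 1
  9 = 9 · 1 + 0
gcd(495, 238) = 1.
Track Bezout coefficients alongside the remainders: start with r₀ = 495 = a·1 + b·0 (s = 1, t = 0) and r₁ = 238 = a·0 + b·1 (s = 0, t = 1); each new remainder r_{k+1} = r_{k-1} − q_k·r_k inherits s_{k+1} = s_{k-1} − q_k·s_k, t_{k+1} = t_{k-1} − q_k·t_k, so r_k = a·s_k + b·t_k at every step:
  q = 2: r = 19, s = 1 − 2·0 = 1, t = 0 − 2·1 = -2  (check: 495·1 + 238·(-2) = 19)
  q = 12: r = 10, s = 0 − 12·1 = -12, t = 1 − 12·(-2) = 25  (check: 495·(-12) + 238·25 = 10)
  q = 1: r = 9, s = 1 − 1·(-12) = 13, t = -2 − 1·25 = -27  (check: 495·13 + 238·(-27) = 9)
  q = 1: r = 1, s = -12 − 1·13 = -25, t = 25 − 1·(-27) = 52  (check: 495·(-25) + 238·52 = 1)
The row with r = 1 (the gcd) gives the Bezout coefficients s = -25, t = 52.
Result: 495 · (-25) + 238 · (52) = 1.

gcd(495, 238) = 1; s = -25, t = 52 (check: 495·(-25) + 238·52 = 1).


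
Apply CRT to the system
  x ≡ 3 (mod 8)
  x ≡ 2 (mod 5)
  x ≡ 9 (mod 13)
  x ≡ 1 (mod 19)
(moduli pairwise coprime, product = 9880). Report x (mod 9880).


Product of moduli M = 8 · 5 · 13 · 19 = 9880.
Merge one congruence at a time:
  Start: x ≡ 3 (mod 8).
  Combine with x ≡ 2 (mod 5); new modulus lcm = 40.
    Write x = 3 + 8·t and substitute into x ≡ 2 (mod 5): 8·t ≡ 2 − 3 = -1 (mod 5).
    Reduce coefficients mod 5: 3·t ≡ 4 (mod 5).
    The inverse of 3 mod 5 is 2 (since 3·2 = 6 = 1·5 + 1), so t ≡ 2·4 = 8 ≡ 3 (mod 5).
    Then x = 3 + 8·3 = 27, valid modulo lcm(8, 5) = 40: x ≡ 27 (mod 40).
  Combine with x ≡ 9 (mod 13); new modulus lcm = 520.
    Write x = 27 + 40·t and substitute into x ≡ 9 (mod 13): 40·t ≡ 9 − 27 = -18 (mod 13).
    Reduce coefficients mod 13: 1·t ≡ 8 (mod 13).
    So t ≡ 8 (mod 13).
    Then x = 27 + 40·8 = 347, valid modulo lcm(40, 13) = 520: x ≡ 347 (mod 520).
  Combine with x ≡ 1 (mod 19); new modulus lcm = 9880.
    Write x = 347 + 520·t and substitute into x ≡ 1 (mod 19): 520·t ≡ 1 − 347 = -346 (mod 19).
    Reduce coefficients mod 19: 7·t ≡ 15 (mod 19).
    The inverse of 7 mod 19 is 11 (since 7·11 = 77 = 4·19 + 1), so t ≡ 11·15 = 165 ≡ 13 (mod 19).
    Then x = 347 + 520·13 = 7107, valid modulo lcm(520, 19) = 9880: x ≡ 7107 (mod 9880).
Verify against each original: 7107 mod 8 = 3, 7107 mod 5 = 2, 7107 mod 13 = 9, 7107 mod 19 = 1.

x ≡ 7107 (mod 9880).


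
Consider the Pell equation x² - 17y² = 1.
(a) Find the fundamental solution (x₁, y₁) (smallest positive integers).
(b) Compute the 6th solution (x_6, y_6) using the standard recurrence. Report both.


Step 1: Find the fundamental solution (x₁, y₁) of x² - 17y² = 1.
  Expand √17 as a continued fraction. a₀ = ⌊√17⌋ = 4; iterate m_{k+1} = d_k·a_k − m_k, d_{k+1} = (17 − m_{k+1}²)/d_k, a_{k+1} = ⌊(a₀ + m_{k+1})/d_{k+1}⌋ (starting m₀ = 0, d₀ = 1), with convergents p_k = a_k·p_{k-1} + p_{k-2}, q_k = a_k·q_{k-1} + q_{k-2} (p₋₁ = 1, q₋₁ = 0):
  k = 0: a₀ = 4; p₀/q₀ = 4/1; p₀² − 17·q₀² = 16 − 17 = -1.
  k = 1: m = 4, d = 1, a = ⌊(4 + 4)/1⌋ = 8; p/q = (8·4 + 1)/(8·1 + 0) = 33/8; p² − 17·q² = 1089 − 1088 = 1.
  The first convergent with p² − 17·q² = 1 gives the fundamental solution (x₁, y₁) = (33, 8).
Step 2: Apply the recurrence (x_{n+1}, y_{n+1}) = (x₁x_n + 17y₁y_n, x₁y_n + y₁x_n) repeatedly.
  From (x_1, y_1) = (33, 8): x_2 = 33·33 + 17·8·8 = 2177; y_2 = 33·8 + 8·33 = 528.
  From (x_2, y_2) = (2177, 528): x_3 = 33·2177 + 17·8·528 = 143649; y_3 = 33·528 + 8·2177 = 34840.
  From (x_3, y_3) = (143649, 34840): x_4 = 33·143649 + 17·8·34840 = 9478657; y_4 = 33·34840 + 8·143649 = 2298912.
  From (x_4, y_4) = (9478657, 2298912): x_5 = 33·9478657 + 17·8·2298912 = 625447713; y_5 = 33·2298912 + 8·9478657 = 151693352.
  From (x_5, y_5) = (625447713, 151693352): x_6 = 33·625447713 + 17·8·151693352 = 41270070401; y_6 = 33·151693352 + 8·625447713 = 10009462320.
Step 3: Verify x_6² - 17·y_6² = 1703218710903496300801 - 1703218710903496300800 = 1 (should be 1). ✓

(x_1, y_1) = (33, 8); (x_6, y_6) = (41270070401, 10009462320).


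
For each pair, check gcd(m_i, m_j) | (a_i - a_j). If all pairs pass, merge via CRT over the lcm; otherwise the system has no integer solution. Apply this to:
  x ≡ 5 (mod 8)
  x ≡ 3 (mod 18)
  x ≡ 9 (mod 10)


Moduli 8, 18, 10 are not pairwise coprime, so CRT works modulo lcm(m_i) when all pairwise compatibility conditions hold.
Pairwise compatibility: gcd(m_i, m_j) must divide a_i - a_j for every pair.
Merge one congruence at a time:
  Start: x ≡ 5 (mod 8).
  Combine with x ≡ 3 (mod 18): gcd(8, 18) = 2; 3 - 5 = -2, which IS divisible by 2, so compatible.
    Write x = 5 + 8·t and substitute into x ≡ 3 (mod 18): 8·t ≡ 3 − 5 = -2 (mod 18).
    Divide the congruence (and modulus) by g = 2: 4·t ≡ -1 (mod 9).
    Reduce coefficients mod 9: 4·t ≡ 8 (mod 9).
    The inverse of 4 mod 9 is 7 (since 4·7 = 28 = 3·9 + 1), so t ≡ 7·8 = 56 ≡ 2 (mod 9).
    Then x = 5 + 8·2 = 21, valid modulo lcm(8, 18) = 72: x ≡ 21 (mod 72).
  Combine with x ≡ 9 (mod 10): gcd(72, 10) = 2; 9 - 21 = -12, which IS divisible by 2, so compatible.
    Write x = 21 + 72·t and substitute into x ≡ 9 (mod 10): 72·t ≡ 9 − 21 = -12 (mod 10).
    Divide the congruence (and modulus) by g = 2: 36·t ≡ -6 (mod 5).
    Reduce coefficients mod 5: 1·t ≡ 4 (mod 5).
    So t ≡ 4 (mod 5).
    Then x = 21 + 72·4 = 309, valid modulo lcm(72, 10) = 360: x ≡ 309 (mod 360).
Verify: 309 mod 8 = 5, 309 mod 18 = 3, 309 mod 10 = 9.

x ≡ 309 (mod 360).


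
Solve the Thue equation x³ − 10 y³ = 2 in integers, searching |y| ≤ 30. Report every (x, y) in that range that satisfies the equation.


The equation is x³ - 10y³ = 2. For fixed y, x³ = 10·y³ + 2, so a solution requires the RHS to be a perfect cube.
Strategy: iterate y from -30 to 30, compute RHS = 10·y³ + 2, and check whether it is a (positive or negative) perfect cube.
Check small values of y:
  y = 0: RHS = 2 is not a perfect cube.
  y = 1: RHS = 12 is not a perfect cube.
  y = -1: RHS = -8 = (-2)³ ⇒ x = -2 works.
  y = 2: RHS = 82 is not a perfect cube.
  y = -2: RHS = -78 is not a perfect cube.
  y = 3: RHS = 272 is not a perfect cube.
  y = -3: RHS = -268 is not a perfect cube.
Continuing the search up to |y| = 30 finds no further solutions beyond those listed.
Collected solutions: (-2, -1).

Solutions (with |y| ≤ 30): (-2, -1).


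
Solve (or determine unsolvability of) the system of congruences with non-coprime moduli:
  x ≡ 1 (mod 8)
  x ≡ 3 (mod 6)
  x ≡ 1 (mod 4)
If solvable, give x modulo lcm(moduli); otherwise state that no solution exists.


Moduli 8, 6, 4 are not pairwise coprime, so CRT works modulo lcm(m_i) when all pairwise compatibility conditions hold.
Pairwise compatibility: gcd(m_i, m_j) must divide a_i - a_j for every pair.
Merge one congruence at a time:
  Start: x ≡ 1 (mod 8).
  Combine with x ≡ 3 (mod 6): gcd(8, 6) = 2; 3 - 1 = 2, which IS divisible by 2, so compatible.
    Write x = 1 + 8·t and substitute into x ≡ 3 (mod 6): 8·t ≡ 3 − 1 = 2 (mod 6).
    Divide the congruence (and modulus) by g = 2: 4·t ≡ 1 (mod 3).
    Reduce coefficients mod 3: 1·t ≡ 1 (mod 3).
    So t ≡ 1 (mod 3).
    Then x = 1 + 8·1 = 9, valid modulo lcm(8, 6) = 24: x ≡ 9 (mod 24).
  Combine with x ≡ 1 (mod 4): gcd(24, 4) = 4; 1 - 9 = -8, which IS divisible by 4, so compatible.
    Write x = 9 + 24·t and substitute into x ≡ 1 (mod 4): 24·t ≡ 1 − 9 = -8 (mod 4).
    Divide the congruence (and modulus) by g = 4: 6·t ≡ -2 (mod 1).
    Modulo 1 every t works; take t = 0.
    Then x = 9 + 24·0 = 9, valid modulo lcm(24, 4) = 24: x ≡ 9 (mod 24).
Verify: 9 mod 8 = 1, 9 mod 6 = 3, 9 mod 4 = 1.

x ≡ 9 (mod 24).


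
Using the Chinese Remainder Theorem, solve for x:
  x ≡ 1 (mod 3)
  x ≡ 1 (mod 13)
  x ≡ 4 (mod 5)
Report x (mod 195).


Moduli 3, 13, 5 are pairwise coprime; by CRT there is a unique solution modulo M = 3 · 13 · 5 = 195.
Solve pairwise, accumulating the modulus:
  Start with x ≡ 1 (mod 3).
  Combine with x ≡ 1 (mod 13): since gcd(3, 13) = 1, we get a unique residue mod 39.
    Write x = 1 + 3·t and substitute into x ≡ 1 (mod 13): 3·t ≡ 1 − 1 = 0 (mod 13).
    The inverse of 3 mod 13 is 9 (since 3·9 = 27 = 2·13 + 1), so t ≡ 9·0 = 0 ≡ 0 (mod 13).
    Then x = 1 + 3·0 = 1, valid modulo lcm(3, 13) = 39: x ≡ 1 (mod 39).
  Combine with x ≡ 4 (mod 5): since gcd(39, 5) = 1, we get a unique residue mod 195.
    Write x = 1 + 39·t and substitute into x ≡ 4 (mod 5): 39·t ≡ 4 − 1 = 3 (mod 5).
    Reduce coefficients mod 5: 4·t ≡ 3 (mod 5).
    The inverse of 4 mod 5 is 4 (since 4·4 = 16 = 3·5 + 1), so t ≡ 4·3 = 12 ≡ 2 (mod 5).
    Then x = 1 + 39·2 = 79, valid modulo lcm(39, 5) = 195: x ≡ 79 (mod 195).
Verify: 79 mod 3 = 1 ✓, 79 mod 13 = 1 ✓, 79 mod 5 = 4 ✓.

x ≡ 79 (mod 195).


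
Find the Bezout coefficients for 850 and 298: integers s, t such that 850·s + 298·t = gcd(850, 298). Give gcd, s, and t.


Euclidean algorithm on (850, 298) — divide until remainder is 0:
  850 = 2 · 298 + 254
  298 = 1 · 254 + 44
  254 = 5 · 44 + 34
  44 = 1 · 34 + 10
  34 = 3 · 10 + 4
  10 = 2 · 4 + 2
  4 = 2 · 2 + 0
gcd(850, 298) = 2.
Track Bezout coefficients alongside the remainders: start with r₀ = 850 = a·1 + b·0 (s = 1, t = 0) and r₁ = 298 = a·0 + b·1 (s = 0, t = 1); each new remainder r_{k+1} = r_{k-1} − q_k·r_k inherits s_{k+1} = s_{k-1} − q_k·s_k, t_{k+1} = t_{k-1} − q_k·t_k, so r_k = a·s_k + b·t_k at every step:
  q = 2: r = 254, s = 1 − 2·0 = 1, t = 0 − 2·1 = -2  (check: 850·1 + 298·(-2) = 254)
  q = 1: r = 44, s = 0 − 1·1 = -1, t = 1 − 1·(-2) = 3  (check: 850·(-1) + 298·3 = 44)
  q = 5: r = 34, s = 1 − 5·(-1) = 6, t = -2 − 5·3 = -17  (check: 850·6 + 298·(-17) = 34)
  q = 1: r = 10, s = -1 − 1·6 = -7, t = 3 − 1·(-17) = 20  (check: 850·(-7) + 298·20 = 10)
  q = 3: r = 4, s = 6 − 3·(-7) = 27, t = -17 − 3·20 = -77  (check: 850·27 + 298·(-77) = 4)
  q = 2: r = 2, s = -7 − 2·27 = -61, t = 20 − 2·(-77) = 174  (check: 850·(-61) + 298·174 = 2)
The row with r = 2 (the gcd) gives the Bezout coefficients s = -61, t = 174.
Result: 850 · (-61) + 298 · (174) = 2.

gcd(850, 298) = 2; s = -61, t = 174 (check: 850·(-61) + 298·174 = 2).


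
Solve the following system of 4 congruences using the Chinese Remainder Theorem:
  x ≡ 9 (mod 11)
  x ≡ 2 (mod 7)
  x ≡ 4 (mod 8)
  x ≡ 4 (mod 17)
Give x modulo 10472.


Product of moduli M = 11 · 7 · 8 · 17 = 10472.
Merge one congruence at a time:
  Start: x ≡ 9 (mod 11).
  Combine with x ≡ 2 (mod 7); new modulus lcm = 77.
    Write x = 9 + 11·t and substitute into x ≡ 2 (mod 7): 11·t ≡ 2 − 9 = -7 (mod 7).
    Reduce coefficients mod 7: 4·t ≡ 0 (mod 7).
    The inverse of 4 mod 7 is 2 (since 4·2 = 8 = 1·7 + 1), so t ≡ 2·0 = 0 ≡ 0 (mod 7).
    Then x = 9 + 11·0 = 9, valid modulo lcm(11, 7) = 77: x ≡ 9 (mod 77).
  Combine with x ≡ 4 (mod 8); new modulus lcm = 616.
    Write x = 9 + 77·t and substitute into x ≡ 4 (mod 8): 77·t ≡ 4 − 9 = -5 (mod 8).
    Reduce coefficients mod 8: 5·t ≡ 3 (mod 8).
    The inverse of 5 mod 8 is 5 (since 5·5 = 25 = 3·8 + 1), so t ≡ 5·3 = 15 ≡ 7 (mod 8).
    Then x = 9 + 77·7 = 548, valid modulo lcm(77, 8) = 616: x ≡ 548 (mod 616).
  Combine with x ≡ 4 (mod 17); new modulus lcm = 10472.
    Write x = 548 + 616·t and substitute into x ≡ 4 (mod 17): 616·t ≡ 4 − 548 = -544 (mod 17).
    Reduce coefficients mod 17: 4·t ≡ 0 (mod 17).
    The inverse of 4 mod 17 is 13 (since 4·13 = 52 = 3·17 + 1), so t ≡ 13·0 = 0 ≡ 0 (mod 17).
    Then x = 548 + 616·0 = 548, valid modulo lcm(616, 17) = 10472: x ≡ 548 (mod 10472).
Verify against each original: 548 mod 11 = 9, 548 mod 7 = 2, 548 mod 8 = 4, 548 mod 17 = 4.

x ≡ 548 (mod 10472).


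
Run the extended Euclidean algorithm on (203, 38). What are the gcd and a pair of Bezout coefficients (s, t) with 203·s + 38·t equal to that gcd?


Euclidean algorithm on (203, 38) — divide until remainder is 0:
  203 = 5 · 38 + 13
  38 = 2 · 13 + 12
  13 = 1 · 12 + 1
  12 = 12 · 1 + 0
gcd(203, 38) = 1.
Track Bezout coefficients alongside the remainders: start with r₀ = 203 = a·1 + b·0 (s = 1, t = 0) and r₁ = 38 = a·0 + b·1 (s = 0, t = 1); each new remainder r_{k+1} = r_{k-1} − q_k·r_k inherits s_{k+1} = s_{k-1} − q_k·s_k, t_{k+1} = t_{k-1} − q_k·t_k, so r_k = a·s_k + b·t_k at every step:
  q = 5: r = 13, s = 1 − 5·0 = 1, t = 0 − 5·1 = -5  (check: 203·1 + 38·(-5) = 13)
  q = 2: r = 12, s = 0 − 2·1 = -2, t = 1 − 2·(-5) = 11  (check: 203·(-2) + 38·11 = 12)
  q = 1: r = 1, s = 1 − 1·(-2) = 3, t = -5 − 1·11 = -16  (check: 203·3 + 38·(-16) = 1)
The row with r = 1 (the gcd) gives the Bezout coefficients s = 3, t = -16.
Result: 203 · (3) + 38 · (-16) = 1.

gcd(203, 38) = 1; s = 3, t = -16 (check: 203·3 + 38·(-16) = 1).


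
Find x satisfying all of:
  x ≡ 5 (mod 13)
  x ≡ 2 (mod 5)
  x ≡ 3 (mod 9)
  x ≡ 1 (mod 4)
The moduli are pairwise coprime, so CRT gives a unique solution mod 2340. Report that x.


Product of moduli M = 13 · 5 · 9 · 4 = 2340.
Merge one congruence at a time:
  Start: x ≡ 5 (mod 13).
  Combine with x ≡ 2 (mod 5); new modulus lcm = 65.
    Write x = 5 + 13·t and substitute into x ≡ 2 (mod 5): 13·t ≡ 2 − 5 = -3 (mod 5).
    Reduce coefficients mod 5: 3·t ≡ 2 (mod 5).
    The inverse of 3 mod 5 is 2 (since 3·2 = 6 = 1·5 + 1), so t ≡ 2·2 = 4 ≡ 4 (mod 5).
    Then x = 5 + 13·4 = 57, valid modulo lcm(13, 5) = 65: x ≡ 57 (mod 65).
  Combine with x ≡ 3 (mod 9); new modulus lcm = 585.
    Write x = 57 + 65·t and substitute into x ≡ 3 (mod 9): 65·t ≡ 3 − 57 = -54 (mod 9).
    Reduce coefficients mod 9: 2·t ≡ 0 (mod 9).
    The inverse of 2 mod 9 is 5 (since 2·5 = 10 = 1·9 + 1), so t ≡ 5·0 = 0 ≡ 0 (mod 9).
    Then x = 57 + 65·0 = 57, valid modulo lcm(65, 9) = 585: x ≡ 57 (mod 585).
  Combine with x ≡ 1 (mod 4); new modulus lcm = 2340.
    Write x = 57 + 585·t and substitute into x ≡ 1 (mod 4): 585·t ≡ 1 − 57 = -56 (mod 4).
    Reduce coefficients mod 4: 1·t ≡ 0 (mod 4).
    So t ≡ 0 (mod 4).
    Then x = 57 + 585·0 = 57, valid modulo lcm(585, 4) = 2340: x ≡ 57 (mod 2340).
Verify against each original: 57 mod 13 = 5, 57 mod 5 = 2, 57 mod 9 = 3, 57 mod 4 = 1.

x ≡ 57 (mod 2340).


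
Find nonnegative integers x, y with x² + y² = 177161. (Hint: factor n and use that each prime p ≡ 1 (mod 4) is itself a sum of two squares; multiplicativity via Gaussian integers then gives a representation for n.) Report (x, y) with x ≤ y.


Step 1: Factor n = 177161 = 29 · 41 · 149.
Step 2: Check the mod-4 condition on each prime factor: 29 ≡ 1 (mod 4), exponent 1; 41 ≡ 1 (mod 4), exponent 1; 149 ≡ 1 (mod 4), exponent 1.
All primes ≡ 3 (mod 4) appear to even exponent (or don't appear), so by the two-squares theorem n IS expressible as a sum of two squares.
Step 3: Build a representation. Here n = 29 · 41 · 149 is a product of primes ≡ 1 (mod 4). Each prime p ≡ 1 (mod 4) is itself a sum of two squares; find a² by testing p − a² for a perfect square:
  29: 29 − 1² = 28, 29 − 2² = 25 = 5² ⇒ 29 = 2² + 5².
  41: 41 − 1² = 40, 41 − 2² = 37, 41 − 3² = 32, 41 − 4² = 25 = 5² ⇒ 41 = 4² + 5².
  149: 149 − 1² = 148, 149 − 2² = 145, 149 − 3² = 140, 149 − 4² = 133, 149 − 5² = 124, 149 − 6² = 113, 149 − 7² = 100 = 10² ⇒ 149 = 7² + 10².
  Combine using the Brahmagupta–Fibonacci identity (a² + b²)(c² + d²) = (ac − bd)² + (ad + bc)² = (ac + bd)² + (ad − bc)²:
  29 · 41 = 1189: from (2² + 5²)(4² + 5²), take (2·4 − 5·5, 2·5 + 5·4) = (8 − 25, 10 + 20) = (-17, 30); dropping signs (only squares matter) gives (17, 30); check 17² + 30² = 289 + 900 = 1189 ✓.
  1189 · 149 = 177161: from (17² + 30²)(7² + 10²), take (17·7 − 30·10, 17·10 + 30·7) = (119 − 300, 170 + 210) = (-181, 380); dropping signs (only squares matter) gives (181, 380); check 181² + 380² = 32761 + 144400 = 177161 ✓.
Step 4: Order so x ≤ y and verify: 181² + 380² = 32761 + 144400 = 177161 = n. ✓

n = 177161 = 181² + 380² (one valid representation with x ≤ y).


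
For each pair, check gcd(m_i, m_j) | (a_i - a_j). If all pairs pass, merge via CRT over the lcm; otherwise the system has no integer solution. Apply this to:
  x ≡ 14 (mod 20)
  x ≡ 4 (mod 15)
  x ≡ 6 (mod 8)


Moduli 20, 15, 8 are not pairwise coprime, so CRT works modulo lcm(m_i) when all pairwise compatibility conditions hold.
Pairwise compatibility: gcd(m_i, m_j) must divide a_i - a_j for every pair.
Merge one congruence at a time:
  Start: x ≡ 14 (mod 20).
  Combine with x ≡ 4 (mod 15): gcd(20, 15) = 5; 4 - 14 = -10, which IS divisible by 5, so compatible.
    Write x = 14 + 20·t and substitute into x ≡ 4 (mod 15): 20·t ≡ 4 − 14 = -10 (mod 15).
    Divide the congruence (and modulus) by g = 5: 4·t ≡ -2 (mod 3).
    Reduce coefficients mod 3: 1·t ≡ 1 (mod 3).
    So t ≡ 1 (mod 3).
    Then x = 14 + 20·1 = 34, valid modulo lcm(20, 15) = 60: x ≡ 34 (mod 60).
  Combine with x ≡ 6 (mod 8): gcd(60, 8) = 4; 6 - 34 = -28, which IS divisible by 4, so compatible.
    Write x = 34 + 60·t and substitute into x ≡ 6 (mod 8): 60·t ≡ 6 − 34 = -28 (mod 8).
    Divide the congruence (and modulus) by g = 4: 15·t ≡ -7 (mod 2).
    Reduce coefficients mod 2: 1·t ≡ 1 (mod 2).
    So t ≡ 1 (mod 2).
    Then x = 34 + 60·1 = 94, valid modulo lcm(60, 8) = 120: x ≡ 94 (mod 120).
Verify: 94 mod 20 = 14, 94 mod 15 = 4, 94 mod 8 = 6.

x ≡ 94 (mod 120).


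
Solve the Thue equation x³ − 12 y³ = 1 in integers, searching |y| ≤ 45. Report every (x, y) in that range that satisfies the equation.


The equation is x³ - 12y³ = 1. For fixed y, x³ = 12·y³ + 1, so a solution requires the RHS to be a perfect cube.
Strategy: iterate y from -45 to 45, compute RHS = 12·y³ + 1, and check whether it is a (positive or negative) perfect cube.
Check small values of y:
  y = 0: RHS = 1 = (1)³ ⇒ x = 1 works.
  y = 1: RHS = 13 is not a perfect cube.
  y = -1: RHS = -11 is not a perfect cube.
  y = 2: RHS = 97 is not a perfect cube.
  y = -2: RHS = -95 is not a perfect cube.
  y = 3: RHS = 325 is not a perfect cube.
  y = -3: RHS = -323 is not a perfect cube.
Continuing the search up to |y| = 45 finds no further solutions beyond those listed.
Collected solutions: (1, 0).

Solutions (with |y| ≤ 45): (1, 0).


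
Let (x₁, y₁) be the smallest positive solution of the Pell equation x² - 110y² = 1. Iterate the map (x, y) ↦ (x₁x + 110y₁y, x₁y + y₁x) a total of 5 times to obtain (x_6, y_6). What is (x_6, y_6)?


Step 1: Find the fundamental solution (x₁, y₁) of x² - 110y² = 1.
  Expand √110 as a continued fraction. a₀ = ⌊√110⌋ = 10; iterate m_{k+1} = d_k·a_k − m_k, d_{k+1} = (110 − m_{k+1}²)/d_k, a_{k+1} = ⌊(a₀ + m_{k+1})/d_{k+1}⌋ (starting m₀ = 0, d₀ = 1), with convergents p_k = a_k·p_{k-1} + p_{k-2}, q_k = a_k·q_{k-1} + q_{k-2} (p₋₁ = 1, q₋₁ = 0):
  k = 0: a₀ = 10; p₀/q₀ = 10/1; p₀² − 110·q₀² = 100 − 110 = -10.
  k = 1: m = 10, d = 10, a = ⌊(10 + 10)/10⌋ = 2; p/q = (2·10 + 1)/(2·1 + 0) = 21/2; p² − 110·q² = 441 − 440 = 1.
  The first convergent with p² − 110·q² = 1 gives the fundamental solution (x₁, y₁) = (21, 2).
Step 2: Apply the recurrence (x_{n+1}, y_{n+1}) = (x₁x_n + 110y₁y_n, x₁y_n + y₁x_n) repeatedly.
  From (x_1, y_1) = (21, 2): x_2 = 21·21 + 110·2·2 = 881; y_2 = 21·2 + 2·21 = 84.
  From (x_2, y_2) = (881, 84): x_3 = 21·881 + 110·2·84 = 36981; y_3 = 21·84 + 2·881 = 3526.
  From (x_3, y_3) = (36981, 3526): x_4 = 21·36981 + 110·2·3526 = 1552321; y_4 = 21·3526 + 2·36981 = 148008.
  From (x_4, y_4) = (1552321, 148008): x_5 = 21·1552321 + 110·2·148008 = 65160501; y_5 = 21·148008 + 2·1552321 = 6212810.
  From (x_5, y_5) = (65160501, 6212810): x_6 = 21·65160501 + 110·2·6212810 = 2735188721; y_6 = 21·6212810 + 2·65160501 = 260790012.
Step 3: Verify x_6² - 110·y_6² = 7481257339485615841 - 7481257339485615840 = 1 (should be 1). ✓

(x_1, y_1) = (21, 2); (x_6, y_6) = (2735188721, 260790012).


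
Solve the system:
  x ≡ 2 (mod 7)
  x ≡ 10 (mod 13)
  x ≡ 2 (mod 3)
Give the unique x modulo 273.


Moduli 7, 13, 3 are pairwise coprime; by CRT there is a unique solution modulo M = 7 · 13 · 3 = 273.
Solve pairwise, accumulating the modulus:
  Start with x ≡ 2 (mod 7).
  Combine with x ≡ 10 (mod 13): since gcd(7, 13) = 1, we get a unique residue mod 91.
    Write x = 2 + 7·t and substitute into x ≡ 10 (mod 13): 7·t ≡ 10 − 2 = 8 (mod 13).
    The inverse of 7 mod 13 is 2 (since 7·2 = 14 = 1·13 + 1), so t ≡ 2·8 = 16 ≡ 3 (mod 13).
    Then x = 2 + 7·3 = 23, valid modulo lcm(7, 13) = 91: x ≡ 23 (mod 91).
  Combine with x ≡ 2 (mod 3): since gcd(91, 3) = 1, we get a unique residue mod 273.
    Write x = 23 + 91·t and substitute into x ≡ 2 (mod 3): 91·t ≡ 2 − 23 = -21 (mod 3).
    Reduce coefficients mod 3: 1·t ≡ 0 (mod 3).
    So t ≡ 0 (mod 3).
    Then x = 23 + 91·0 = 23, valid modulo lcm(91, 3) = 273: x ≡ 23 (mod 273).
Verify: 23 mod 7 = 2 ✓, 23 mod 13 = 10 ✓, 23 mod 3 = 2 ✓.

x ≡ 23 (mod 273).


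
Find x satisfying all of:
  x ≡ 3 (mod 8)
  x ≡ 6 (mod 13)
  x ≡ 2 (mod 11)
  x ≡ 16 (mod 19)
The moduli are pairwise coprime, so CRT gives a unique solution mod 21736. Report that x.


Product of moduli M = 8 · 13 · 11 · 19 = 21736.
Merge one congruence at a time:
  Start: x ≡ 3 (mod 8).
  Combine with x ≡ 6 (mod 13); new modulus lcm = 104.
    Write x = 3 + 8·t and substitute into x ≡ 6 (mod 13): 8·t ≡ 6 − 3 = 3 (mod 13).
    The inverse of 8 mod 13 is 5 (since 8·5 = 40 = 3·13 + 1), so t ≡ 5·3 = 15 ≡ 2 (mod 13).
    Then x = 3 + 8·2 = 19, valid modulo lcm(8, 13) = 104: x ≡ 19 (mod 104).
  Combine with x ≡ 2 (mod 11); new modulus lcm = 1144.
    Write x = 19 + 104·t and substitute into x ≡ 2 (mod 11): 104·t ≡ 2 − 19 = -17 (mod 11).
    Reduce coefficients mod 11: 5·t ≡ 5 (mod 11).
    The inverse of 5 mod 11 is 9 (since 5·9 = 45 = 4·11 + 1), so t ≡ 9·5 = 45 ≡ 1 (mod 11).
    Then x = 19 + 104·1 = 123, valid modulo lcm(104, 11) = 1144: x ≡ 123 (mod 1144).
  Combine with x ≡ 16 (mod 19); new modulus lcm = 21736.
    Write x = 123 + 1144·t and substitute into x ≡ 16 (mod 19): 1144·t ≡ 16 − 123 = -107 (mod 19).
    Reduce coefficients mod 19: 4·t ≡ 7 (mod 19).
    The inverse of 4 mod 19 is 5 (since 4·5 = 20 = 1·19 + 1), so t ≡ 5·7 = 35 ≡ 16 (mod 19).
    Then x = 123 + 1144·16 = 18427, valid modulo lcm(1144, 19) = 21736: x ≡ 18427 (mod 21736).
Verify against each original: 18427 mod 8 = 3, 18427 mod 13 = 6, 18427 mod 11 = 2, 18427 mod 19 = 16.

x ≡ 18427 (mod 21736).
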